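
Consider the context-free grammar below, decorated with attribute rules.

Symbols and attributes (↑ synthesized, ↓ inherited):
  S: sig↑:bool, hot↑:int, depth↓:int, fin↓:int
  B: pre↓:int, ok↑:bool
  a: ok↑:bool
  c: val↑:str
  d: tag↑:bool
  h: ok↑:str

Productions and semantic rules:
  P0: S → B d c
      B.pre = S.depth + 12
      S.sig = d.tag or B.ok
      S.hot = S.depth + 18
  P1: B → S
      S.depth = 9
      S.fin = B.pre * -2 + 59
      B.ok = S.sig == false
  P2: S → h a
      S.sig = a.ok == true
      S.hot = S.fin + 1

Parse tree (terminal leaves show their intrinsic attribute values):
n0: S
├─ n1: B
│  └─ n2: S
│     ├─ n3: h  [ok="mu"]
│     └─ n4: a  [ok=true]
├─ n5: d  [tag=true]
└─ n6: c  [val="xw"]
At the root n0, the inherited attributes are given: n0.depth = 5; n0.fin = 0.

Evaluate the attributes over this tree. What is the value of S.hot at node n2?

26

1. n0.depth = 5  [given at root]
2. n0.fin = 0  [given at root]
3. n1.pre = 17  [S.depth + 12]
4. n2.depth = 9  [9]
5. n2.fin = 25  [B.pre * -2 + 59]
6. n3.ok = "mu"  [terminal]
7. n4.ok = true  [terminal]
8. n2.sig = true  [a.ok == true]
9. n2.hot = 26  [S.fin + 1]
10. n1.ok = false  [S.sig == false]
11. n5.tag = true  [terminal]
12. n6.val = "xw"  [terminal]
13. n0.sig = true  [d.tag or B.ok]
14. n0.hot = 23  [S.depth + 18]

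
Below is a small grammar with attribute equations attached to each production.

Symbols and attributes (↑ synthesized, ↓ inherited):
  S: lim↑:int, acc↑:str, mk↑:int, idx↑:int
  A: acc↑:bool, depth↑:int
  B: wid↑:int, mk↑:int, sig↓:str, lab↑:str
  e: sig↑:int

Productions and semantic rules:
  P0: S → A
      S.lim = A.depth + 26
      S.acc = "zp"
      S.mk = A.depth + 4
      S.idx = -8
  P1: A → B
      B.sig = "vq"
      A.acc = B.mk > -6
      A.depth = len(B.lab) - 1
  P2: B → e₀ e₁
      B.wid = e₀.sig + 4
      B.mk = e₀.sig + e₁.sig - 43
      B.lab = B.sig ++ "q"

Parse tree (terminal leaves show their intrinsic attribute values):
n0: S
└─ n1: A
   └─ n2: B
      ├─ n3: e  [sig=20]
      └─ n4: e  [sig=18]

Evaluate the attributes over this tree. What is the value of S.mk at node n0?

6

1. n2.sig = "vq"  ["vq"]
2. n3.sig = 20  [terminal]
3. n4.sig = 18  [terminal]
4. n2.wid = 24  [e₀.sig + 4]
5. n2.mk = -5  [e₀.sig + e₁.sig - 43]
6. n2.lab = "vqq"  [B.sig ++ "q"]
7. n1.acc = true  [B.mk > -6]
8. n1.depth = 2  [len(B.lab) - 1]
9. n0.lim = 28  [A.depth + 26]
10. n0.acc = "zp"  ["zp"]
11. n0.mk = 6  [A.depth + 4]
12. n0.idx = -8  [-8]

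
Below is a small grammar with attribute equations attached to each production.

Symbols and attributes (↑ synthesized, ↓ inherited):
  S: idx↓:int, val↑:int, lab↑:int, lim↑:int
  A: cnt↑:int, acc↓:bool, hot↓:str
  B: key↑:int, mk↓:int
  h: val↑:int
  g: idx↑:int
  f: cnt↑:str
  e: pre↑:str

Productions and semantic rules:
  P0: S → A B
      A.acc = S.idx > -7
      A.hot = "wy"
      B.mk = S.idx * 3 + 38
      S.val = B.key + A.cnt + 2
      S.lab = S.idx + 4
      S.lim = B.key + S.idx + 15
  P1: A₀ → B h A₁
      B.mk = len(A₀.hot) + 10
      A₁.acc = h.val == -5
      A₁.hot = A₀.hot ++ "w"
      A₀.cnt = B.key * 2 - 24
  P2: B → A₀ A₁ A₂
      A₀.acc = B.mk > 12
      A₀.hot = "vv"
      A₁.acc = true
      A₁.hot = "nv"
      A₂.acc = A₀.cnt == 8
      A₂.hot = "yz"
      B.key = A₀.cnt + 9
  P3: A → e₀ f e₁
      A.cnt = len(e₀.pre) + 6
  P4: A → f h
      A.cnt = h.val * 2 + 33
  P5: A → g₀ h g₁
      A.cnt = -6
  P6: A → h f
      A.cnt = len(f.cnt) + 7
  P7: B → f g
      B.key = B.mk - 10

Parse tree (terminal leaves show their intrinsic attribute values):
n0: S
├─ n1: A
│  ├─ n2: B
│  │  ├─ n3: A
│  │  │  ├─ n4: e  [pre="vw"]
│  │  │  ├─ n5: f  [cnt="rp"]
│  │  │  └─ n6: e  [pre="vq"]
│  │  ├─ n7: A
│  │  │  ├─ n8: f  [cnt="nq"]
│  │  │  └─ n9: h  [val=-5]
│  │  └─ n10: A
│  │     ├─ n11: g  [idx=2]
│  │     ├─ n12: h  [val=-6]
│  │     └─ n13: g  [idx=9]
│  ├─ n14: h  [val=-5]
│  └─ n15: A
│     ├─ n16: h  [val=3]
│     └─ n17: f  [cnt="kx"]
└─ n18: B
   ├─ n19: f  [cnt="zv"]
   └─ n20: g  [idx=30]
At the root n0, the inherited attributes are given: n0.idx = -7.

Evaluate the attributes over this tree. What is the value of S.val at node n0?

19

1. n0.idx = -7  [given at root]
2. n1.acc = false  [S.idx > -7]
3. n1.hot = "wy"  ["wy"]
4. n2.mk = 12  [len(A₀.hot) + 10]
5. n3.acc = false  [B.mk > 12]
6. n3.hot = "vv"  ["vv"]
7. n4.pre = "vw"  [terminal]
8. n5.cnt = "rp"  [terminal]
9. n6.pre = "vq"  [terminal]
10. n3.cnt = 8  [len(e₀.pre) + 6]
11. n7.acc = true  [true]
12. n7.hot = "nv"  ["nv"]
13. n8.cnt = "nq"  [terminal]
14. n9.val = -5  [terminal]
15. n7.cnt = 23  [h.val * 2 + 33]
16. n10.acc = true  [A₀.cnt == 8]
17. n10.hot = "yz"  ["yz"]
18. n11.idx = 2  [terminal]
19. n12.val = -6  [terminal]
20. n13.idx = 9  [terminal]
21. n10.cnt = -6  [-6]
22. n2.key = 17  [A₀.cnt + 9]
23. n14.val = -5  [terminal]
24. n15.acc = true  [h.val == -5]
25. n15.hot = "wyw"  [A₀.hot ++ "w"]
26. n16.val = 3  [terminal]
27. n17.cnt = "kx"  [terminal]
28. n15.cnt = 9  [len(f.cnt) + 7]
29. n1.cnt = 10  [B.key * 2 - 24]
30. n18.mk = 17  [S.idx * 3 + 38]
31. n19.cnt = "zv"  [terminal]
32. n20.idx = 30  [terminal]
33. n18.key = 7  [B.mk - 10]
34. n0.val = 19  [B.key + A.cnt + 2]
35. n0.lab = -3  [S.idx + 4]
36. n0.lim = 15  [B.key + S.idx + 15]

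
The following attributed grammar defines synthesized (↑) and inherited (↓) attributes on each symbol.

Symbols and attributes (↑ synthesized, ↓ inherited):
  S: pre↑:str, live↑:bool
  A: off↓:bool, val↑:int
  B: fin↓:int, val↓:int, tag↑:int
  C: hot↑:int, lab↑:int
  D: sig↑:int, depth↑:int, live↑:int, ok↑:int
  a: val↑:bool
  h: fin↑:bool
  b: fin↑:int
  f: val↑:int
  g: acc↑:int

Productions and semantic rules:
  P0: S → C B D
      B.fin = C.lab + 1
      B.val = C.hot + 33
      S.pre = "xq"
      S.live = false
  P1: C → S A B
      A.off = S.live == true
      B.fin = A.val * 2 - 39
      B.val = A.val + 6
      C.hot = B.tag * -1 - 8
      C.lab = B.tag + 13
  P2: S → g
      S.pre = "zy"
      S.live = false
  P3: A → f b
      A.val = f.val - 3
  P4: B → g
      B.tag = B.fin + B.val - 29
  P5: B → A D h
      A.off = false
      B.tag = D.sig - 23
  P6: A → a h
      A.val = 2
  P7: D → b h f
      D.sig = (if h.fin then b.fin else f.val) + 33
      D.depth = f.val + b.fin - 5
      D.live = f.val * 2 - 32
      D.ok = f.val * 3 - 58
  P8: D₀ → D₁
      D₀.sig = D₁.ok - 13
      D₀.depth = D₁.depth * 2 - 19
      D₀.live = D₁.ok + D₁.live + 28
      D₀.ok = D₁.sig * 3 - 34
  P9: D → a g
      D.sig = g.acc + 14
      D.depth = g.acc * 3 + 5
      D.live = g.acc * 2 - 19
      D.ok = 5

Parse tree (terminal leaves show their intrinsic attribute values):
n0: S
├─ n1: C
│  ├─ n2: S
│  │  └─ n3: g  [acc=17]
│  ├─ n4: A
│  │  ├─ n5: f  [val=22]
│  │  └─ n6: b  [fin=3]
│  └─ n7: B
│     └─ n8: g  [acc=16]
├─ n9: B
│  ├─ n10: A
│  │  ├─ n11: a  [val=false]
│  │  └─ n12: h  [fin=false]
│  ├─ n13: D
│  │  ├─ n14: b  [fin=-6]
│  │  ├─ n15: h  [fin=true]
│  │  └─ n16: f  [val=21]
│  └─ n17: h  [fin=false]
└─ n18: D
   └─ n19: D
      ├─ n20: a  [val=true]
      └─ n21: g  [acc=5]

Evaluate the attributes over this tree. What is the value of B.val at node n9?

1. n3.acc = 17  [terminal]
2. n2.pre = "zy"  ["zy"]
3. n2.live = false  [false]
4. n4.off = false  [S.live == true]
5. n5.val = 22  [terminal]
6. n6.fin = 3  [terminal]
7. n4.val = 19  [f.val - 3]
8. n7.fin = -1  [A.val * 2 - 39]
9. n7.val = 25  [A.val + 6]
10. n8.acc = 16  [terminal]
11. n7.tag = -5  [B.fin + B.val - 29]
12. n1.hot = -3  [B.tag * -1 - 8]
13. n1.lab = 8  [B.tag + 13]
14. n9.fin = 9  [C.lab + 1]
15. n9.val = 30  [C.hot + 33]
16. n10.off = false  [false]
17. n11.val = false  [terminal]
18. n12.fin = false  [terminal]
19. n10.val = 2  [2]
20. n14.fin = -6  [terminal]
21. n15.fin = true  [terminal]
22. n16.val = 21  [terminal]
23. n13.sig = 27  [(if h.fin then b.fin else f.val) + 33]
24. n13.depth = 10  [f.val + b.fin - 5]
25. n13.live = 10  [f.val * 2 - 32]
26. n13.ok = 5  [f.val * 3 - 58]
27. n17.fin = false  [terminal]
28. n9.tag = 4  [D.sig - 23]
29. n20.val = true  [terminal]
30. n21.acc = 5  [terminal]
31. n19.sig = 19  [g.acc + 14]
32. n19.depth = 20  [g.acc * 3 + 5]
33. n19.live = -9  [g.acc * 2 - 19]
34. n19.ok = 5  [5]
35. n18.sig = -8  [D₁.ok - 13]
36. n18.depth = 21  [D₁.depth * 2 - 19]
37. n18.live = 24  [D₁.ok + D₁.live + 28]
38. n18.ok = 23  [D₁.sig * 3 - 34]
39. n0.pre = "xq"  ["xq"]
40. n0.live = false  [false]

30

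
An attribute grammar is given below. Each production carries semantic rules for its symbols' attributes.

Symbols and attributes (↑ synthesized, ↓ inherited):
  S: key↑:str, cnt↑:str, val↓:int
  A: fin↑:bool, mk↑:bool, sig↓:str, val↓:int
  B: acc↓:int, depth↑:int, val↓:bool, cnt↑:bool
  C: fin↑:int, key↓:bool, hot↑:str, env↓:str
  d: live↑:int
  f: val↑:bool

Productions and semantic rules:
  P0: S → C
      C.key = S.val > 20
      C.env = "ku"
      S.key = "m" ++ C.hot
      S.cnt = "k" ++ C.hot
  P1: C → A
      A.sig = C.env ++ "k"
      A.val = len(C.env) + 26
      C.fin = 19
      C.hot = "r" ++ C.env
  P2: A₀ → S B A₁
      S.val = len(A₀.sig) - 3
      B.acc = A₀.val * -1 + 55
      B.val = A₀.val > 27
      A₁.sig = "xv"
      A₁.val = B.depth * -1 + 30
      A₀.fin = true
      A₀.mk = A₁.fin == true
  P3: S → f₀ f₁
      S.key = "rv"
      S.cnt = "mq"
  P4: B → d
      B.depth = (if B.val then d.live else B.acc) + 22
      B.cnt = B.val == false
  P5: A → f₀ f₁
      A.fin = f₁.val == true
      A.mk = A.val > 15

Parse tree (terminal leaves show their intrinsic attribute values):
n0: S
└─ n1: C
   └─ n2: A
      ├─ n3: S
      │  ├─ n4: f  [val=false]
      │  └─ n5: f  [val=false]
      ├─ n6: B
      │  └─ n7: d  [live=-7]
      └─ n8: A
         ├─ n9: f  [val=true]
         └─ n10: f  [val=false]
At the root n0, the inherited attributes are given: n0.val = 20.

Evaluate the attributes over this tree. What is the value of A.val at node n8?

1. n0.val = 20  [given at root]
2. n1.key = false  [S.val > 20]
3. n1.env = "ku"  ["ku"]
4. n2.sig = "kuk"  [C.env ++ "k"]
5. n2.val = 28  [len(C.env) + 26]
6. n3.val = 0  [len(A₀.sig) - 3]
7. n4.val = false  [terminal]
8. n5.val = false  [terminal]
9. n3.key = "rv"  ["rv"]
10. n3.cnt = "mq"  ["mq"]
11. n6.acc = 27  [A₀.val * -1 + 55]
12. n6.val = true  [A₀.val > 27]
13. n7.live = -7  [terminal]
14. n6.depth = 15  [(if B.val then d.live else B.acc) + 22]
15. n6.cnt = false  [B.val == false]
16. n8.sig = "xv"  ["xv"]
17. n8.val = 15  [B.depth * -1 + 30]
18. n9.val = true  [terminal]
19. n10.val = false  [terminal]
20. n8.fin = false  [f₁.val == true]
21. n8.mk = false  [A.val > 15]
22. n2.fin = true  [true]
23. n2.mk = false  [A₁.fin == true]
24. n1.fin = 19  [19]
25. n1.hot = "rku"  ["r" ++ C.env]
26. n0.key = "mrku"  ["m" ++ C.hot]
27. n0.cnt = "krku"  ["k" ++ C.hot]

15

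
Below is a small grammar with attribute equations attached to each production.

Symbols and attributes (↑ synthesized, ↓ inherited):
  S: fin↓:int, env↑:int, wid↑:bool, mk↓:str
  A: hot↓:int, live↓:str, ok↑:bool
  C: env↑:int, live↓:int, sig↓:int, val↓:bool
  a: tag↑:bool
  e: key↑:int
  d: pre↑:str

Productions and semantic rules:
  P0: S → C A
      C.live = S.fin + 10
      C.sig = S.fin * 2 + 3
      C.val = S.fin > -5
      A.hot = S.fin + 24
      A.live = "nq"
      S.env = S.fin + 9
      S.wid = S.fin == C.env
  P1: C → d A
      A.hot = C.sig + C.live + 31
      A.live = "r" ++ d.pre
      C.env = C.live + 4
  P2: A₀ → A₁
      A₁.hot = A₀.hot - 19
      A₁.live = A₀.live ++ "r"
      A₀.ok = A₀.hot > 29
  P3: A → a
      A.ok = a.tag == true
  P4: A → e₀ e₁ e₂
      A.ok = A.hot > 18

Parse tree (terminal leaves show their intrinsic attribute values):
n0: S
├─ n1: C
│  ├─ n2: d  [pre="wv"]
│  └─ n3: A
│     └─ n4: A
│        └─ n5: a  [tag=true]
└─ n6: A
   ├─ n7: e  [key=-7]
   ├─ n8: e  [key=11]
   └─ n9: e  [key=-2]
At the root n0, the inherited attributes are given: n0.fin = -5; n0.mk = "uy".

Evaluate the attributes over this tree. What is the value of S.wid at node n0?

false

1. n0.fin = -5  [given at root]
2. n0.mk = "uy"  [given at root]
3. n1.live = 5  [S.fin + 10]
4. n1.sig = -7  [S.fin * 2 + 3]
5. n1.val = false  [S.fin > -5]
6. n2.pre = "wv"  [terminal]
7. n3.hot = 29  [C.sig + C.live + 31]
8. n3.live = "rwv"  ["r" ++ d.pre]
9. n4.hot = 10  [A₀.hot - 19]
10. n4.live = "rwvr"  [A₀.live ++ "r"]
11. n5.tag = true  [terminal]
12. n4.ok = true  [a.tag == true]
13. n3.ok = false  [A₀.hot > 29]
14. n1.env = 9  [C.live + 4]
15. n6.hot = 19  [S.fin + 24]
16. n6.live = "nq"  ["nq"]
17. n7.key = -7  [terminal]
18. n8.key = 11  [terminal]
19. n9.key = -2  [terminal]
20. n6.ok = true  [A.hot > 18]
21. n0.env = 4  [S.fin + 9]
22. n0.wid = false  [S.fin == C.env]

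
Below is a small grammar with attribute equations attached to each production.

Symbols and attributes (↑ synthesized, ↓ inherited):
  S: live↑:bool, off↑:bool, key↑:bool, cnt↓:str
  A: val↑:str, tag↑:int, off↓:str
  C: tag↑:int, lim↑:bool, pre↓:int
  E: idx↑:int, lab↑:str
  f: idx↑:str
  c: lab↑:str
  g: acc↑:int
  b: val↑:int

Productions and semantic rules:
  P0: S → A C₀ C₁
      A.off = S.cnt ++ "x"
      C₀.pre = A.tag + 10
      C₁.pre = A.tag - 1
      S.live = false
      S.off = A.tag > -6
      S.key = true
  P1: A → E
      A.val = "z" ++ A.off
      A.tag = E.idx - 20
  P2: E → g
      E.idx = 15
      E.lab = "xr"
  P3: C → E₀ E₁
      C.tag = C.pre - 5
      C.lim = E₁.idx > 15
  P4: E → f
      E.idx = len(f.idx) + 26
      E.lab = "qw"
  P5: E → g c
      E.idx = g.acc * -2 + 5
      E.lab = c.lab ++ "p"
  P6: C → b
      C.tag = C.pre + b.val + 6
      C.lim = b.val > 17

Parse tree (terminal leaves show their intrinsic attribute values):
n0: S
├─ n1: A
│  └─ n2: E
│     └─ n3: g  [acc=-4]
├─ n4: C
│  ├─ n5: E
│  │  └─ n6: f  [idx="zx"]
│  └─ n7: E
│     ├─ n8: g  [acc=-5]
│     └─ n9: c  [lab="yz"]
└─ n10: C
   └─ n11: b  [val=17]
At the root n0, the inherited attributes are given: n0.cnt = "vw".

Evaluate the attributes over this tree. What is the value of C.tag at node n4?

0

1. n0.cnt = "vw"  [given at root]
2. n1.off = "vwx"  [S.cnt ++ "x"]
3. n3.acc = -4  [terminal]
4. n2.idx = 15  [15]
5. n2.lab = "xr"  ["xr"]
6. n1.val = "zvwx"  ["z" ++ A.off]
7. n1.tag = -5  [E.idx - 20]
8. n4.pre = 5  [A.tag + 10]
9. n6.idx = "zx"  [terminal]
10. n5.idx = 28  [len(f.idx) + 26]
11. n5.lab = "qw"  ["qw"]
12. n8.acc = -5  [terminal]
13. n9.lab = "yz"  [terminal]
14. n7.idx = 15  [g.acc * -2 + 5]
15. n7.lab = "yzp"  [c.lab ++ "p"]
16. n4.tag = 0  [C.pre - 5]
17. n4.lim = false  [E₁.idx > 15]
18. n10.pre = -6  [A.tag - 1]
19. n11.val = 17  [terminal]
20. n10.tag = 17  [C.pre + b.val + 6]
21. n10.lim = false  [b.val > 17]
22. n0.live = false  [false]
23. n0.off = true  [A.tag > -6]
24. n0.key = true  [true]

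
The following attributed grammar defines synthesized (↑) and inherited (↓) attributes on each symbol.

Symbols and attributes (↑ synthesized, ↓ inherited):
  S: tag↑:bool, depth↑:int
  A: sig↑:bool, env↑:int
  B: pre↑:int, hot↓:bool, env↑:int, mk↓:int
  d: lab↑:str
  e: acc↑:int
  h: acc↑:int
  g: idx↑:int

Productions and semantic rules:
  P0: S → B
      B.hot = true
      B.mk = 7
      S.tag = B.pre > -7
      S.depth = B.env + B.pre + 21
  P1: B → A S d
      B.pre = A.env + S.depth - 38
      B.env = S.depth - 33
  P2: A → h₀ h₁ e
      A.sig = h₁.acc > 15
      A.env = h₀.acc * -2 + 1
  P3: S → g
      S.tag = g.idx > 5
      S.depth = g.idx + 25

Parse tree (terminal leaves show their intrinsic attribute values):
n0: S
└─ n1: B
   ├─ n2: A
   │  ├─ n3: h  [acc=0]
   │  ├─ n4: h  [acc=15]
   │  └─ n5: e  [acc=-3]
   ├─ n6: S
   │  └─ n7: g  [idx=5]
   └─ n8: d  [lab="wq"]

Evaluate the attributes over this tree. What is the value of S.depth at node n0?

11

1. n1.hot = true  [true]
2. n1.mk = 7  [7]
3. n3.acc = 0  [terminal]
4. n4.acc = 15  [terminal]
5. n5.acc = -3  [terminal]
6. n2.sig = false  [h₁.acc > 15]
7. n2.env = 1  [h₀.acc * -2 + 1]
8. n7.idx = 5  [terminal]
9. n6.tag = false  [g.idx > 5]
10. n6.depth = 30  [g.idx + 25]
11. n8.lab = "wq"  [terminal]
12. n1.pre = -7  [A.env + S.depth - 38]
13. n1.env = -3  [S.depth - 33]
14. n0.tag = false  [B.pre > -7]
15. n0.depth = 11  [B.env + B.pre + 21]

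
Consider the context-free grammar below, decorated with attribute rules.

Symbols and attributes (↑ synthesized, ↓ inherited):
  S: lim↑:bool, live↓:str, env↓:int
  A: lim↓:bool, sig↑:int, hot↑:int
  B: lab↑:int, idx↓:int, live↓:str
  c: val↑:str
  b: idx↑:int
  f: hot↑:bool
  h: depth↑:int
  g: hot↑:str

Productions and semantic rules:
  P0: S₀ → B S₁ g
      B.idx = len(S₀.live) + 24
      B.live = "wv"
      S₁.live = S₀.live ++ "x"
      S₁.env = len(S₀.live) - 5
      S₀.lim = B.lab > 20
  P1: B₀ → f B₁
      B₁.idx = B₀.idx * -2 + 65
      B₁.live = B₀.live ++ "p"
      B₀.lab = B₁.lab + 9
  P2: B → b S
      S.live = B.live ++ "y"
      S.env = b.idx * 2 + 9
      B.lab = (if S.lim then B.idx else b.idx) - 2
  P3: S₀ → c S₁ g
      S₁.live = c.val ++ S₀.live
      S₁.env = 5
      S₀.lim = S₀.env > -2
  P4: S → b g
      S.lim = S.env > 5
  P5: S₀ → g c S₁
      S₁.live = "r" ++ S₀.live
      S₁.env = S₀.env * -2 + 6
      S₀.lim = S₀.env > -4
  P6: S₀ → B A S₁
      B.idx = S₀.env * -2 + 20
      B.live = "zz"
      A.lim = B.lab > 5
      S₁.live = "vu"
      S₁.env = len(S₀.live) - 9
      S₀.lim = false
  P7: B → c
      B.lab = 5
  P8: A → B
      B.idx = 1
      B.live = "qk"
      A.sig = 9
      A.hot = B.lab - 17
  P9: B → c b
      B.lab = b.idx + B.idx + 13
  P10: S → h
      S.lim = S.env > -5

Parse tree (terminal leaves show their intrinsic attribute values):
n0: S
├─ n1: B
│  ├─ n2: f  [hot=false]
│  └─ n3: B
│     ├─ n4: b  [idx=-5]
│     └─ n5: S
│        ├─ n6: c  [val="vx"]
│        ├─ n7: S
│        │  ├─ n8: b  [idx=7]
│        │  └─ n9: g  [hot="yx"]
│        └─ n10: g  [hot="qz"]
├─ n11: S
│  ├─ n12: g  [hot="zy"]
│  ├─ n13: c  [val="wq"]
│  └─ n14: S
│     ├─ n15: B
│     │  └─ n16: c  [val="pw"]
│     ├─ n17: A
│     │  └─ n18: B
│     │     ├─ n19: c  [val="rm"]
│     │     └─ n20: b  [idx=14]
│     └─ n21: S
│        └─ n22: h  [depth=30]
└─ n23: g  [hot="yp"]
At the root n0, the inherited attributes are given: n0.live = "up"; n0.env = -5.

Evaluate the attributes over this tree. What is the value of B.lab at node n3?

1. n0.live = "up"  [given at root]
2. n0.env = -5  [given at root]
3. n1.idx = 26  [len(S₀.live) + 24]
4. n1.live = "wv"  ["wv"]
5. n2.hot = false  [terminal]
6. n3.idx = 13  [B₀.idx * -2 + 65]
7. n3.live = "wvp"  [B₀.live ++ "p"]
8. n4.idx = -5  [terminal]
9. n5.live = "wvpy"  [B.live ++ "y"]
10. n5.env = -1  [b.idx * 2 + 9]
11. n6.val = "vx"  [terminal]
12. n7.live = "vxwvpy"  [c.val ++ S₀.live]
13. n7.env = 5  [5]
14. n8.idx = 7  [terminal]
15. n9.hot = "yx"  [terminal]
16. n7.lim = false  [S.env > 5]
17. n10.hot = "qz"  [terminal]
18. n5.lim = true  [S₀.env > -2]
19. n3.lab = 11  [(if S.lim then B.idx else b.idx) - 2]
20. n1.lab = 20  [B₁.lab + 9]
21. n11.live = "upx"  [S₀.live ++ "x"]
22. n11.env = -3  [len(S₀.live) - 5]
23. n12.hot = "zy"  [terminal]
24. n13.val = "wq"  [terminal]
25. n14.live = "rupx"  ["r" ++ S₀.live]
26. n14.env = 12  [S₀.env * -2 + 6]
27. n15.idx = -4  [S₀.env * -2 + 20]
28. n15.live = "zz"  ["zz"]
29. n16.val = "pw"  [terminal]
30. n15.lab = 5  [5]
31. n17.lim = false  [B.lab > 5]
32. n18.idx = 1  [1]
33. n18.live = "qk"  ["qk"]
34. n19.val = "rm"  [terminal]
35. n20.idx = 14  [terminal]
36. n18.lab = 28  [b.idx + B.idx + 13]
37. n17.sig = 9  [9]
38. n17.hot = 11  [B.lab - 17]
39. n21.live = "vu"  ["vu"]
40. n21.env = -5  [len(S₀.live) - 9]
41. n22.depth = 30  [terminal]
42. n21.lim = false  [S.env > -5]
43. n14.lim = false  [false]
44. n11.lim = true  [S₀.env > -4]
45. n23.hot = "yp"  [terminal]
46. n0.lim = false  [B.lab > 20]

11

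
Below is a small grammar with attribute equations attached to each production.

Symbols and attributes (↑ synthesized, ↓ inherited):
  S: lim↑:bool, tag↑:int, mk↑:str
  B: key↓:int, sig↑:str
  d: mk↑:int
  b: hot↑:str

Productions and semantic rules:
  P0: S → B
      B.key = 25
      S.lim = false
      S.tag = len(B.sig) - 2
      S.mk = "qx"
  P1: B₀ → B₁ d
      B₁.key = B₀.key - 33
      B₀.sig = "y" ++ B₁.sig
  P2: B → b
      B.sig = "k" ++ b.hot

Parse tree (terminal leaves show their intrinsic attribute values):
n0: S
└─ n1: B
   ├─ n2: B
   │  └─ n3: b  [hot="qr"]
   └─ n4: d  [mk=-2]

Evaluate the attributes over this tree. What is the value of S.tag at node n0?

1. n1.key = 25  [25]
2. n2.key = -8  [B₀.key - 33]
3. n3.hot = "qr"  [terminal]
4. n2.sig = "kqr"  ["k" ++ b.hot]
5. n4.mk = -2  [terminal]
6. n1.sig = "ykqr"  ["y" ++ B₁.sig]
7. n0.lim = false  [false]
8. n0.tag = 2  [len(B.sig) - 2]
9. n0.mk = "qx"  ["qx"]

2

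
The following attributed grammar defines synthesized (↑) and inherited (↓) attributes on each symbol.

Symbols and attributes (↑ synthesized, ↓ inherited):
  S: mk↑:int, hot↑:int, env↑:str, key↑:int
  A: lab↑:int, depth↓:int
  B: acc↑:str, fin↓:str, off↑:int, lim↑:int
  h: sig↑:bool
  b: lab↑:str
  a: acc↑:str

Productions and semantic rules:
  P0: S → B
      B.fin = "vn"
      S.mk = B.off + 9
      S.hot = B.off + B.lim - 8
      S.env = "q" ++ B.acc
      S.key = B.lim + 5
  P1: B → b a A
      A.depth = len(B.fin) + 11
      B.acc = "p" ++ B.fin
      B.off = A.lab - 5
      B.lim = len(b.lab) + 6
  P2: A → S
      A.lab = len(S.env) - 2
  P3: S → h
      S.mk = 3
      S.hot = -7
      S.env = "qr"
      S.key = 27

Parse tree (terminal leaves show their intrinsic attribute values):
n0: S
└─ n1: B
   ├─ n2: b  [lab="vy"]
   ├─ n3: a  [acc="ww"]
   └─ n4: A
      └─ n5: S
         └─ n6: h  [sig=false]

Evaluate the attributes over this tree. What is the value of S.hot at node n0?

1. n1.fin = "vn"  ["vn"]
2. n2.lab = "vy"  [terminal]
3. n3.acc = "ww"  [terminal]
4. n4.depth = 13  [len(B.fin) + 11]
5. n6.sig = false  [terminal]
6. n5.mk = 3  [3]
7. n5.hot = -7  [-7]
8. n5.env = "qr"  ["qr"]
9. n5.key = 27  [27]
10. n4.lab = 0  [len(S.env) - 2]
11. n1.acc = "pvn"  ["p" ++ B.fin]
12. n1.off = -5  [A.lab - 5]
13. n1.lim = 8  [len(b.lab) + 6]
14. n0.mk = 4  [B.off + 9]
15. n0.hot = -5  [B.off + B.lim - 8]
16. n0.env = "qpvn"  ["q" ++ B.acc]
17. n0.key = 13  [B.lim + 5]

-5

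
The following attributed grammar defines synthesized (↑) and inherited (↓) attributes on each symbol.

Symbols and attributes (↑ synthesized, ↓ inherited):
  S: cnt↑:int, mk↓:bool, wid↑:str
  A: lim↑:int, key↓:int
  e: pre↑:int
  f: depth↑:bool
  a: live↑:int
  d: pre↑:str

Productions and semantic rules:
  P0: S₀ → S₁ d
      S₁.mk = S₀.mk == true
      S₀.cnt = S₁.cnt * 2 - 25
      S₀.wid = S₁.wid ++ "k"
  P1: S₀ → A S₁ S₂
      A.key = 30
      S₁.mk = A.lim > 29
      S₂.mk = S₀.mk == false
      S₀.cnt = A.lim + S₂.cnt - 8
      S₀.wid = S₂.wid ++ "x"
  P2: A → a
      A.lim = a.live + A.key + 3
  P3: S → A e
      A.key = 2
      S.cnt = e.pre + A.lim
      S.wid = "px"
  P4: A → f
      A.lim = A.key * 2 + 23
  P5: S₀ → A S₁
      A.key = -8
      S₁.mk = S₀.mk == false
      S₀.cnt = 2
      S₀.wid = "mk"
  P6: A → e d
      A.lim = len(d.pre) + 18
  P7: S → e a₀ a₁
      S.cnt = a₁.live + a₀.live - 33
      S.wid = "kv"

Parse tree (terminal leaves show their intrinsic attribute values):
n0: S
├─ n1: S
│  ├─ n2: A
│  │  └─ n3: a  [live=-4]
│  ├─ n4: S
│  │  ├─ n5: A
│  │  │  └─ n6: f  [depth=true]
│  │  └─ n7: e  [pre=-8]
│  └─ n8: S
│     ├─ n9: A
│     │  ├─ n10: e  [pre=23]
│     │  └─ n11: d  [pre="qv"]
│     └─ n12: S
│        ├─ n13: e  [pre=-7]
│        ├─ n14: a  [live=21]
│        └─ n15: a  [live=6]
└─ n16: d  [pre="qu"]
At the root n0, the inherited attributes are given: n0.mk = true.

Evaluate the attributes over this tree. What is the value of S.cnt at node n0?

21

1. n0.mk = true  [given at root]
2. n1.mk = true  [S₀.mk == true]
3. n2.key = 30  [30]
4. n3.live = -4  [terminal]
5. n2.lim = 29  [a.live + A.key + 3]
6. n4.mk = false  [A.lim > 29]
7. n5.key = 2  [2]
8. n6.depth = true  [terminal]
9. n5.lim = 27  [A.key * 2 + 23]
10. n7.pre = -8  [terminal]
11. n4.cnt = 19  [e.pre + A.lim]
12. n4.wid = "px"  ["px"]
13. n8.mk = false  [S₀.mk == false]
14. n9.key = -8  [-8]
15. n10.pre = 23  [terminal]
16. n11.pre = "qv"  [terminal]
17. n9.lim = 20  [len(d.pre) + 18]
18. n12.mk = true  [S₀.mk == false]
19. n13.pre = -7  [terminal]
20. n14.live = 21  [terminal]
21. n15.live = 6  [terminal]
22. n12.cnt = -6  [a₁.live + a₀.live - 33]
23. n12.wid = "kv"  ["kv"]
24. n8.cnt = 2  [2]
25. n8.wid = "mk"  ["mk"]
26. n1.cnt = 23  [A.lim + S₂.cnt - 8]
27. n1.wid = "mkx"  [S₂.wid ++ "x"]
28. n16.pre = "qu"  [terminal]
29. n0.cnt = 21  [S₁.cnt * 2 - 25]
30. n0.wid = "mkxk"  [S₁.wid ++ "k"]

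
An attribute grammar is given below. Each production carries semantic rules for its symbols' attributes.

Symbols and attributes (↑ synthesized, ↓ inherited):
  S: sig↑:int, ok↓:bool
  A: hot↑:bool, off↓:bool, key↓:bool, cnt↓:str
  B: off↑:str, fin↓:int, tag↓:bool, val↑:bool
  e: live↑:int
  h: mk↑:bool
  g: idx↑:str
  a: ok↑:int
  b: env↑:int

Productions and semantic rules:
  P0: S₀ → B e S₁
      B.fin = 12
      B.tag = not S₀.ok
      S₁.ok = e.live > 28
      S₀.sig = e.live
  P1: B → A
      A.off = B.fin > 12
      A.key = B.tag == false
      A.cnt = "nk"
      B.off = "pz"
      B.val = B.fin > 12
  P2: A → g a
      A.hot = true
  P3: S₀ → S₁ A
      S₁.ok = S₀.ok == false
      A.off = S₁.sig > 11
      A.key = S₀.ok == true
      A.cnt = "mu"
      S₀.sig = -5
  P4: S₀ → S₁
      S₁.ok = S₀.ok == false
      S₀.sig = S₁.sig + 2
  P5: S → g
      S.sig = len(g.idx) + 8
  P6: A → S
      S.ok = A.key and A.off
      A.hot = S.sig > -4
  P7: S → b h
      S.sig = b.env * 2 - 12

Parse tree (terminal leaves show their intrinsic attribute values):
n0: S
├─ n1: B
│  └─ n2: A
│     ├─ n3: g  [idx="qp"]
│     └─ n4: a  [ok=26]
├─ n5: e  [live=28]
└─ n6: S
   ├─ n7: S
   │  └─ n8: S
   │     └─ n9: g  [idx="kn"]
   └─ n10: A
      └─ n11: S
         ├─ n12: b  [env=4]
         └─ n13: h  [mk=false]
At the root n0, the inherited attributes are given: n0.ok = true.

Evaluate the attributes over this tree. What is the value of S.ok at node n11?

false

1. n0.ok = true  [given at root]
2. n1.fin = 12  [12]
3. n1.tag = false  [not S₀.ok]
4. n2.off = false  [B.fin > 12]
5. n2.key = true  [B.tag == false]
6. n2.cnt = "nk"  ["nk"]
7. n3.idx = "qp"  [terminal]
8. n4.ok = 26  [terminal]
9. n2.hot = true  [true]
10. n1.off = "pz"  ["pz"]
11. n1.val = false  [B.fin > 12]
12. n5.live = 28  [terminal]
13. n6.ok = false  [e.live > 28]
14. n7.ok = true  [S₀.ok == false]
15. n8.ok = false  [S₀.ok == false]
16. n9.idx = "kn"  [terminal]
17. n8.sig = 10  [len(g.idx) + 8]
18. n7.sig = 12  [S₁.sig + 2]
19. n10.off = true  [S₁.sig > 11]
20. n10.key = false  [S₀.ok == true]
21. n10.cnt = "mu"  ["mu"]
22. n11.ok = false  [A.key and A.off]
23. n12.env = 4  [terminal]
24. n13.mk = false  [terminal]
25. n11.sig = -4  [b.env * 2 - 12]
26. n10.hot = false  [S.sig > -4]
27. n6.sig = -5  [-5]
28. n0.sig = 28  [e.live]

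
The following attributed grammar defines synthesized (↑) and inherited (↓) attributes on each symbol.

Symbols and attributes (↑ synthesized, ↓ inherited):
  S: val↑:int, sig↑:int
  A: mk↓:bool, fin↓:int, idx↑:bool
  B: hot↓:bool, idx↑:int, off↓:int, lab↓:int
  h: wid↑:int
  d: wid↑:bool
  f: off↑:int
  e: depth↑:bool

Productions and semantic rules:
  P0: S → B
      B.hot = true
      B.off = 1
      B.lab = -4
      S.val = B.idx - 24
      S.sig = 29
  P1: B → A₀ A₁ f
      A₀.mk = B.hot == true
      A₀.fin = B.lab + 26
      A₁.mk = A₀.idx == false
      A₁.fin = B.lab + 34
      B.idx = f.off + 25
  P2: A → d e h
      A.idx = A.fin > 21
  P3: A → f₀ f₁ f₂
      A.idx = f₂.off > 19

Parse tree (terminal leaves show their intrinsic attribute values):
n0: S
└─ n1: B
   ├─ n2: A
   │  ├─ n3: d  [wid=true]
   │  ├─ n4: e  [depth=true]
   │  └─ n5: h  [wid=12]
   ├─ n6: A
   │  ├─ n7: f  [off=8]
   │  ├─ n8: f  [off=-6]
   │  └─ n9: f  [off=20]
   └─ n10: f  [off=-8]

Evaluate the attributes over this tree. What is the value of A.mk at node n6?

1. n1.hot = true  [true]
2. n1.off = 1  [1]
3. n1.lab = -4  [-4]
4. n2.mk = true  [B.hot == true]
5. n2.fin = 22  [B.lab + 26]
6. n3.wid = true  [terminal]
7. n4.depth = true  [terminal]
8. n5.wid = 12  [terminal]
9. n2.idx = true  [A.fin > 21]
10. n6.mk = false  [A₀.idx == false]
11. n6.fin = 30  [B.lab + 34]
12. n7.off = 8  [terminal]
13. n8.off = -6  [terminal]
14. n9.off = 20  [terminal]
15. n6.idx = true  [f₂.off > 19]
16. n10.off = -8  [terminal]
17. n1.idx = 17  [f.off + 25]
18. n0.val = -7  [B.idx - 24]
19. n0.sig = 29  [29]

false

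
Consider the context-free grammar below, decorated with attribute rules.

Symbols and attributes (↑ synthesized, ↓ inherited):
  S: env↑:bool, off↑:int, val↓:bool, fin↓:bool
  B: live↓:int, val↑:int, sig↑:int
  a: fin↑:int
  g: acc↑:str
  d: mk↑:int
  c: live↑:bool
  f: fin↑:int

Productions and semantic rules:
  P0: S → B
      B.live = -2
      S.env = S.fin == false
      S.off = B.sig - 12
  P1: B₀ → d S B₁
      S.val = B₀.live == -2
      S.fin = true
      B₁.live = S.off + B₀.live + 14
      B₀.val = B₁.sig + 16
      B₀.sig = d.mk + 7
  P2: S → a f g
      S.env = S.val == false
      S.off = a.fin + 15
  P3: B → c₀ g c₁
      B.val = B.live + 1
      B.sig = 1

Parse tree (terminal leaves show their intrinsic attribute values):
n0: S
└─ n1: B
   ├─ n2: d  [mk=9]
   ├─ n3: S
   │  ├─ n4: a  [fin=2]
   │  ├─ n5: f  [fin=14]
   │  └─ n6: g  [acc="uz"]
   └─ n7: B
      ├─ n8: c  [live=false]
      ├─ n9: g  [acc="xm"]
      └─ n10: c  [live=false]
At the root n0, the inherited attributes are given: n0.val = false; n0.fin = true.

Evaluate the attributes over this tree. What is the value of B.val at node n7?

1. n0.val = false  [given at root]
2. n0.fin = true  [given at root]
3. n1.live = -2  [-2]
4. n2.mk = 9  [terminal]
5. n3.val = true  [B₀.live == -2]
6. n3.fin = true  [true]
7. n4.fin = 2  [terminal]
8. n5.fin = 14  [terminal]
9. n6.acc = "uz"  [terminal]
10. n3.env = false  [S.val == false]
11. n3.off = 17  [a.fin + 15]
12. n7.live = 29  [S.off + B₀.live + 14]
13. n8.live = false  [terminal]
14. n9.acc = "xm"  [terminal]
15. n10.live = false  [terminal]
16. n7.val = 30  [B.live + 1]
17. n7.sig = 1  [1]
18. n1.val = 17  [B₁.sig + 16]
19. n1.sig = 16  [d.mk + 7]
20. n0.env = false  [S.fin == false]
21. n0.off = 4  [B.sig - 12]

30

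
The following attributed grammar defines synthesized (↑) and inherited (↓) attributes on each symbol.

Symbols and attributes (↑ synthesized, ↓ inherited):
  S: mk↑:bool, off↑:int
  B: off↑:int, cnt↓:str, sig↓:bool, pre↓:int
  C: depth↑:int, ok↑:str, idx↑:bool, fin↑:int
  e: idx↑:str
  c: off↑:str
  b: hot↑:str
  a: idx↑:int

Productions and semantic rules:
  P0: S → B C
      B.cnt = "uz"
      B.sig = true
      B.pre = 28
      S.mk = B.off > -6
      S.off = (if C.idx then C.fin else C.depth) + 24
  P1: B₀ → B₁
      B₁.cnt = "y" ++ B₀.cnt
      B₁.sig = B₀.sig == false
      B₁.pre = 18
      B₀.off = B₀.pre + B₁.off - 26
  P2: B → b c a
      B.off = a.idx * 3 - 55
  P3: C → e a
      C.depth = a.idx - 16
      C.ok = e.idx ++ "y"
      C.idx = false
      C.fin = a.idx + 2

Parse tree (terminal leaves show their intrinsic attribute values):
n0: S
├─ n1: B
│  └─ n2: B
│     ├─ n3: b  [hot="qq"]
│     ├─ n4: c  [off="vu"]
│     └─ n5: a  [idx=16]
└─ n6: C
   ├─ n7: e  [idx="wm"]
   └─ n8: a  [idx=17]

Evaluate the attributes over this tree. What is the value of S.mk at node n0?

true

1. n1.cnt = "uz"  ["uz"]
2. n1.sig = true  [true]
3. n1.pre = 28  [28]
4. n2.cnt = "yuz"  ["y" ++ B₀.cnt]
5. n2.sig = false  [B₀.sig == false]
6. n2.pre = 18  [18]
7. n3.hot = "qq"  [terminal]
8. n4.off = "vu"  [terminal]
9. n5.idx = 16  [terminal]
10. n2.off = -7  [a.idx * 3 - 55]
11. n1.off = -5  [B₀.pre + B₁.off - 26]
12. n7.idx = "wm"  [terminal]
13. n8.idx = 17  [terminal]
14. n6.depth = 1  [a.idx - 16]
15. n6.ok = "wmy"  [e.idx ++ "y"]
16. n6.idx = false  [false]
17. n6.fin = 19  [a.idx + 2]
18. n0.mk = true  [B.off > -6]
19. n0.off = 25  [(if C.idx then C.fin else C.depth) + 24]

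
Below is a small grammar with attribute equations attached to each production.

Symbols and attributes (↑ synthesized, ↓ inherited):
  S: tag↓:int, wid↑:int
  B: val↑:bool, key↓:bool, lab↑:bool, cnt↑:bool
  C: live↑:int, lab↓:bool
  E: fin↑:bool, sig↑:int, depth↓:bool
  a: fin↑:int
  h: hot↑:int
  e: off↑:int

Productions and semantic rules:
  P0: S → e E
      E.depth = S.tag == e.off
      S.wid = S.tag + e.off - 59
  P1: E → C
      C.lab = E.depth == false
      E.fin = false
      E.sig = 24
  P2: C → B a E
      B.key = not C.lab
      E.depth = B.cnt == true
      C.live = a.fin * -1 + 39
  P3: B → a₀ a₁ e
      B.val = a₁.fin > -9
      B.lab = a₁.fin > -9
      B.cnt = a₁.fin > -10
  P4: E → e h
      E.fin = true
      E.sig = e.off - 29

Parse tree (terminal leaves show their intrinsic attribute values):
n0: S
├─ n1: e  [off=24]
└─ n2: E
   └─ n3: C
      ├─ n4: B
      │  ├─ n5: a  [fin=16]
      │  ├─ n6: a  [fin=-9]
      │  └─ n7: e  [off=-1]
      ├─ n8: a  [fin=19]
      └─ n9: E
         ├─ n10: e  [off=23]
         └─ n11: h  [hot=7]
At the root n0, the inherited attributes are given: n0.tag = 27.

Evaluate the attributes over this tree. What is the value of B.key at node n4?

false

1. n0.tag = 27  [given at root]
2. n1.off = 24  [terminal]
3. n2.depth = false  [S.tag == e.off]
4. n3.lab = true  [E.depth == false]
5. n4.key = false  [not C.lab]
6. n5.fin = 16  [terminal]
7. n6.fin = -9  [terminal]
8. n7.off = -1  [terminal]
9. n4.val = false  [a₁.fin > -9]
10. n4.lab = false  [a₁.fin > -9]
11. n4.cnt = true  [a₁.fin > -10]
12. n8.fin = 19  [terminal]
13. n9.depth = true  [B.cnt == true]
14. n10.off = 23  [terminal]
15. n11.hot = 7  [terminal]
16. n9.fin = true  [true]
17. n9.sig = -6  [e.off - 29]
18. n3.live = 20  [a.fin * -1 + 39]
19. n2.fin = false  [false]
20. n2.sig = 24  [24]
21. n0.wid = -8  [S.tag + e.off - 59]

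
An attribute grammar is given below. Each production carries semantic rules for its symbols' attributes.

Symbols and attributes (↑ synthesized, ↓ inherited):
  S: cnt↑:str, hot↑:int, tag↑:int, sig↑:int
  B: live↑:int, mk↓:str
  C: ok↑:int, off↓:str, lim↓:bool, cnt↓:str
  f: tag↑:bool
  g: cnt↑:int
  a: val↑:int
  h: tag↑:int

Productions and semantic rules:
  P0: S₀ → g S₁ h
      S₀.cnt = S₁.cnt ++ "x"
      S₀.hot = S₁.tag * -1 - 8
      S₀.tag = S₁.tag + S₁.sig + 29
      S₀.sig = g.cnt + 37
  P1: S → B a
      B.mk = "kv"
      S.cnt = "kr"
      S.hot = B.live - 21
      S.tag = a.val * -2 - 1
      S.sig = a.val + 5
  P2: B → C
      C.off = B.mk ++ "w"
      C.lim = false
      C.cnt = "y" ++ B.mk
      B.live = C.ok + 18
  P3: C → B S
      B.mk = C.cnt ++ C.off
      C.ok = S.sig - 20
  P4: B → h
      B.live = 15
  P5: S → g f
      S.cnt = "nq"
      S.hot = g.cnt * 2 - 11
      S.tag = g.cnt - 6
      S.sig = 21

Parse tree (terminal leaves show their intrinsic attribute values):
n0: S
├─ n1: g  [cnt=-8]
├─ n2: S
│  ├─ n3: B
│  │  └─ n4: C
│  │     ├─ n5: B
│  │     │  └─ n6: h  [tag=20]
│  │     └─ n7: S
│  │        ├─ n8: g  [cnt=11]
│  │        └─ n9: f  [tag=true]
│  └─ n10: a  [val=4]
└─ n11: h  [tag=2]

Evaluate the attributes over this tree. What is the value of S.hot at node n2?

-2

1. n1.cnt = -8  [terminal]
2. n3.mk = "kv"  ["kv"]
3. n4.off = "kvw"  [B.mk ++ "w"]
4. n4.lim = false  [false]
5. n4.cnt = "ykv"  ["y" ++ B.mk]
6. n5.mk = "ykvkvw"  [C.cnt ++ C.off]
7. n6.tag = 20  [terminal]
8. n5.live = 15  [15]
9. n8.cnt = 11  [terminal]
10. n9.tag = true  [terminal]
11. n7.cnt = "nq"  ["nq"]
12. n7.hot = 11  [g.cnt * 2 - 11]
13. n7.tag = 5  [g.cnt - 6]
14. n7.sig = 21  [21]
15. n4.ok = 1  [S.sig - 20]
16. n3.live = 19  [C.ok + 18]
17. n10.val = 4  [terminal]
18. n2.cnt = "kr"  ["kr"]
19. n2.hot = -2  [B.live - 21]
20. n2.tag = -9  [a.val * -2 - 1]
21. n2.sig = 9  [a.val + 5]
22. n11.tag = 2  [terminal]
23. n0.cnt = "krx"  [S₁.cnt ++ "x"]
24. n0.hot = 1  [S₁.tag * -1 - 8]
25. n0.tag = 29  [S₁.tag + S₁.sig + 29]
26. n0.sig = 29  [g.cnt + 37]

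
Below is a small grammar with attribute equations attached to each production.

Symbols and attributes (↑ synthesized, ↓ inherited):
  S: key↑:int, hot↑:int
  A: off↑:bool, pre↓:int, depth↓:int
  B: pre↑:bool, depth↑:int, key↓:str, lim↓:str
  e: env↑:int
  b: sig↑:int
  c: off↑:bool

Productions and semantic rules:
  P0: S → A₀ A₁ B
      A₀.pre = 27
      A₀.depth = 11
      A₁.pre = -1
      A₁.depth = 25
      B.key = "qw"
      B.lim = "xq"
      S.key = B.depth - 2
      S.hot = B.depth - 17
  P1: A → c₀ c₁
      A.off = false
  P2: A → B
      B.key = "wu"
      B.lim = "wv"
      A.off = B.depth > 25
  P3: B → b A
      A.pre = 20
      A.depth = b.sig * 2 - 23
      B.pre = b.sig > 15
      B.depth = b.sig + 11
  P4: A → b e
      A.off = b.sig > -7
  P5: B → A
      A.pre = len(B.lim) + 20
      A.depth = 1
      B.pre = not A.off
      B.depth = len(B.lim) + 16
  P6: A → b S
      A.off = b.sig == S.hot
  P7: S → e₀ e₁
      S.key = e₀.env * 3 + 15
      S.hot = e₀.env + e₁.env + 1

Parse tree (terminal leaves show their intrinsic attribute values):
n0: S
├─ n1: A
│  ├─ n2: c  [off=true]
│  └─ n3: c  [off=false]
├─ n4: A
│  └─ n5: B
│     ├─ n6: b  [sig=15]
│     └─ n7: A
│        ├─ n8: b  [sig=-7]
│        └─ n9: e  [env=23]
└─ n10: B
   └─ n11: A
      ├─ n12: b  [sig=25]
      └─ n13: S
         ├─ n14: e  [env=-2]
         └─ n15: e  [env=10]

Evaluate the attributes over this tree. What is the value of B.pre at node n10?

1. n1.pre = 27  [27]
2. n1.depth = 11  [11]
3. n2.off = true  [terminal]
4. n3.off = false  [terminal]
5. n1.off = false  [false]
6. n4.pre = -1  [-1]
7. n4.depth = 25  [25]
8. n5.key = "wu"  ["wu"]
9. n5.lim = "wv"  ["wv"]
10. n6.sig = 15  [terminal]
11. n7.pre = 20  [20]
12. n7.depth = 7  [b.sig * 2 - 23]
13. n8.sig = -7  [terminal]
14. n9.env = 23  [terminal]
15. n7.off = false  [b.sig > -7]
16. n5.pre = false  [b.sig > 15]
17. n5.depth = 26  [b.sig + 11]
18. n4.off = true  [B.depth > 25]
19. n10.key = "qw"  ["qw"]
20. n10.lim = "xq"  ["xq"]
21. n11.pre = 22  [len(B.lim) + 20]
22. n11.depth = 1  [1]
23. n12.sig = 25  [terminal]
24. n14.env = -2  [terminal]
25. n15.env = 10  [terminal]
26. n13.key = 9  [e₀.env * 3 + 15]
27. n13.hot = 9  [e₀.env + e₁.env + 1]
28. n11.off = false  [b.sig == S.hot]
29. n10.pre = true  [not A.off]
30. n10.depth = 18  [len(B.lim) + 16]
31. n0.key = 16  [B.depth - 2]
32. n0.hot = 1  [B.depth - 17]

true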